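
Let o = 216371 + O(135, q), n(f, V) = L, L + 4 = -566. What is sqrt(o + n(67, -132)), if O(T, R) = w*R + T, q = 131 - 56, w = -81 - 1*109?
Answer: sqrt(201686) ≈ 449.09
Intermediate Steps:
L = -570 (L = -4 - 566 = -570)
n(f, V) = -570
w = -190 (w = -81 - 109 = -190)
q = 75
O(T, R) = T - 190*R (O(T, R) = -190*R + T = T - 190*R)
o = 202256 (o = 216371 + (135 - 190*75) = 216371 + (135 - 14250) = 216371 - 14115 = 202256)
sqrt(o + n(67, -132)) = sqrt(202256 - 570) = sqrt(201686)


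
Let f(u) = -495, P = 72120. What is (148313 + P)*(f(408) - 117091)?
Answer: -25919834738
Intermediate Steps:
(148313 + P)*(f(408) - 117091) = (148313 + 72120)*(-495 - 117091) = 220433*(-117586) = -25919834738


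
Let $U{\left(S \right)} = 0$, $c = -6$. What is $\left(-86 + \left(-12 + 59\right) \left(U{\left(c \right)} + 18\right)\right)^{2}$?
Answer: $577600$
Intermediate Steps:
$\left(-86 + \left(-12 + 59\right) \left(U{\left(c \right)} + 18\right)\right)^{2} = \left(-86 + \left(-12 + 59\right) \left(0 + 18\right)\right)^{2} = \left(-86 + 47 \cdot 18\right)^{2} = \left(-86 + 846\right)^{2} = 760^{2} = 577600$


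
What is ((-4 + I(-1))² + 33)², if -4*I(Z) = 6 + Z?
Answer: 938961/256 ≈ 3667.8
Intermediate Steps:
I(Z) = -3/2 - Z/4 (I(Z) = -(6 + Z)/4 = -3/2 - Z/4)
((-4 + I(-1))² + 33)² = ((-4 + (-3/2 - ¼*(-1)))² + 33)² = ((-4 + (-3/2 + ¼))² + 33)² = ((-4 - 5/4)² + 33)² = ((-21/4)² + 33)² = (441/16 + 33)² = (969/16)² = 938961/256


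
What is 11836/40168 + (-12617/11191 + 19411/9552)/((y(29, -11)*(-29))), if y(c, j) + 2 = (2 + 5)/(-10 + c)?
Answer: 257055883751/819214871952 ≈ 0.31378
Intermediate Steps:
y(c, j) = -2 + 7/(-10 + c) (y(c, j) = -2 + (2 + 5)/(-10 + c) = -2 + 7/(-10 + c))
11836/40168 + (-12617/11191 + 19411/9552)/((y(29, -11)*(-29))) = 11836/40168 + (-12617/11191 + 19411/9552)/((((27 - 2*29)/(-10 + 29))*(-29))) = 11836*(1/40168) + (-12617*1/11191 + 19411*(1/9552))/((((27 - 58)/19)*(-29))) = 2959/10042 + (-407/361 + 19411/9552)/((((1/19)*(-31))*(-29))) = 2959/10042 + 3119707/(3448272*((-31/19*(-29)))) = 2959/10042 + 3119707/(3448272*(899/19)) = 2959/10042 + (3119707/3448272)*(19/899) = 2959/10042 + 3119707/163157712 = 257055883751/819214871952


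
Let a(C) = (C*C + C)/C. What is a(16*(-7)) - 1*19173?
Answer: -19284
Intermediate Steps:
a(C) = (C + C²)/C (a(C) = (C² + C)/C = (C + C²)/C)
a(16*(-7)) - 1*19173 = (1 + 16*(-7)) - 1*19173 = (1 - 112) - 19173 = -111 - 19173 = -19284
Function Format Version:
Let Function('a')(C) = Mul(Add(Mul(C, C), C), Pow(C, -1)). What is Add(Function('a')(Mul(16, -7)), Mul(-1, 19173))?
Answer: -19284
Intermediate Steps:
Function('a')(C) = Mul(Pow(C, -1), Add(C, Pow(C, 2))) (Function('a')(C) = Mul(Add(Pow(C, 2), C), Pow(C, -1)) = Mul(Add(C, Pow(C, 2)), Pow(C, -1)) = Mul(Pow(C, -1), Add(C, Pow(C, 2))))
Add(Function('a')(Mul(16, -7)), Mul(-1, 19173)) = Add(Add(1, Mul(16, -7)), Mul(-1, 19173)) = Add(Add(1, -112), -19173) = Add(-111, -19173) = -19284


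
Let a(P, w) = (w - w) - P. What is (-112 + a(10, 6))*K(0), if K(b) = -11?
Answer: 1342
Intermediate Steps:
a(P, w) = -P (a(P, w) = 0 - P = -P)
(-112 + a(10, 6))*K(0) = (-112 - 1*10)*(-11) = (-112 - 10)*(-11) = -122*(-11) = 1342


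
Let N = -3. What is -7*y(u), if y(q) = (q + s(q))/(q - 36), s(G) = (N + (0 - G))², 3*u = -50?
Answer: 10717/474 ≈ 22.610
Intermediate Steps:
u = -50/3 (u = (⅓)*(-50) = -50/3 ≈ -16.667)
s(G) = (-3 - G)² (s(G) = (-3 + (0 - G))² = (-3 - G)²)
y(q) = (q + (3 + q)²)/(-36 + q) (y(q) = (q + (3 + q)²)/(q - 36) = (q + (3 + q)²)/(-36 + q))
-7*y(u) = -7*(-50/3 + (3 - 50/3)²)/(-36 - 50/3) = -7*(-50/3 + (-41/3)²)/(-158/3) = -(-21)*(-50/3 + 1681/9)/158 = -(-21)*1531/(158*9) = -7*(-1531/474) = 10717/474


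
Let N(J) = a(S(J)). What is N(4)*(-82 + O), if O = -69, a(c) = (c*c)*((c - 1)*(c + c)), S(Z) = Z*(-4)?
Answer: -21028864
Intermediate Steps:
S(Z) = -4*Z
a(c) = 2*c³*(-1 + c) (a(c) = c²*((-1 + c)*(2*c)) = c²*(2*c*(-1 + c)) = 2*c³*(-1 + c))
N(J) = -128*J³*(-1 - 4*J) (N(J) = 2*(-4*J)³*(-1 - 4*J) = 2*(-64*J³)*(-1 - 4*J) = -128*J³*(-1 - 4*J))
N(4)*(-82 + O) = (4³*(128 + 512*4))*(-82 - 69) = (64*(128 + 2048))*(-151) = (64*2176)*(-151) = 139264*(-151) = -21028864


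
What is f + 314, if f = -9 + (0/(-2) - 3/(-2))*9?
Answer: 637/2 ≈ 318.50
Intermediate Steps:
f = 9/2 (f = -9 + (0*(-1/2) - 3*(-1/2))*9 = -9 + (0 + 3/2)*9 = -9 + (3/2)*9 = -9 + 27/2 = 9/2 ≈ 4.5000)
f + 314 = 9/2 + 314 = 637/2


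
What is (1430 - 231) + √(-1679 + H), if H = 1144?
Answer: 1199 + I*√535 ≈ 1199.0 + 23.13*I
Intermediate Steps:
(1430 - 231) + √(-1679 + H) = (1430 - 231) + √(-1679 + 1144) = 1199 + √(-535) = 1199 + I*√535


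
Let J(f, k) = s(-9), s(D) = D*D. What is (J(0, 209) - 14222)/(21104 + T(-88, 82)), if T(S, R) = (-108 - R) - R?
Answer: -14141/20832 ≈ -0.67881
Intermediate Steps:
s(D) = D²
T(S, R) = -108 - 2*R
J(f, k) = 81 (J(f, k) = (-9)² = 81)
(J(0, 209) - 14222)/(21104 + T(-88, 82)) = (81 - 14222)/(21104 + (-108 - 2*82)) = -14141/(21104 + (-108 - 164)) = -14141/(21104 - 272) = -14141/20832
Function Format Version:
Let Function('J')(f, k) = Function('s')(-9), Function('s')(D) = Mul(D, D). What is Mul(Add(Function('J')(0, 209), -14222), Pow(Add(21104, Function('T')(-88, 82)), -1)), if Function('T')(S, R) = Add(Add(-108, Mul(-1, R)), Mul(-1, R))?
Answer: Rational(-14141, 20832) ≈ -0.67881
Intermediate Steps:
Function('s')(D) = Pow(D, 2)
Function('T')(S, R) = Add(-108, Mul(-2, R))
Function('J')(f, k) = 81 (Function('J')(f, k) = Pow(-9, 2) = 81)
Mul(Add(Function('J')(0, 209), -14222), Pow(Add(21104, Function('T')(-88, 82)), -1)) = Mul(Add(81, -14222), Pow(Add(21104, Add(-108, Mul(-2, 82))), -1)) = Mul(-14141, Pow(Add(21104, Add(-108, -164)), -1)) = Mul(-14141, Pow(Add(21104, -272), -1)) = Mul(-14141, Pow(20832, -1)) = Mul(-14141, Rational(1, 20832)) = Rational(-14141, 20832)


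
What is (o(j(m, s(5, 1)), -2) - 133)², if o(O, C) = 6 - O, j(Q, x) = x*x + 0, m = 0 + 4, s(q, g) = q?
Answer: 23104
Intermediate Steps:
m = 4
j(Q, x) = x² (j(Q, x) = x² + 0 = x²)
(o(j(m, s(5, 1)), -2) - 133)² = ((6 - 1*5²) - 133)² = ((6 - 1*25) - 133)² = ((6 - 25) - 133)² = (-19 - 133)² = (-152)² = 23104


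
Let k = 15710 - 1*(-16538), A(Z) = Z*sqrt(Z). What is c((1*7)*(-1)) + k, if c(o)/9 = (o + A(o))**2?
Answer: 29602 + 882*I*sqrt(7) ≈ 29602.0 + 2333.6*I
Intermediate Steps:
A(Z) = Z**(3/2)
k = 32248 (k = 15710 + 16538 = 32248)
c(o) = 9*(o + o**(3/2))**2
c((1*7)*(-1)) + k = 9*((1*7)*(-1) + ((1*7)*(-1))**(3/2))**2 + 32248 = 9*(7*(-1) + (7*(-1))**(3/2))**2 + 32248 = 9*(-7 + (-7)**(3/2))**2 + 32248 = 9*(-7 - 7*I*sqrt(7))**2 + 32248 = 32248 + 9*(-7 - 7*I*sqrt(7))**2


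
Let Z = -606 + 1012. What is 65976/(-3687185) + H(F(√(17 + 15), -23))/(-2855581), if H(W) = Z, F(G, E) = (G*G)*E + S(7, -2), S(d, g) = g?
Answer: -189896809166/10529055429485 ≈ -0.018036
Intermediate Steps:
Z = 406
F(G, E) = -2 + E*G² (F(G, E) = (G*G)*E - 2 = G²*E - 2 = E*G² - 2 = -2 + E*G²)
H(W) = 406
65976/(-3687185) + H(F(√(17 + 15), -23))/(-2855581) = 65976/(-3687185) + 406/(-2855581) = 65976*(-1/3687185) + 406*(-1/2855581) = -65976/3687185 - 406/2855581 = -189896809166/10529055429485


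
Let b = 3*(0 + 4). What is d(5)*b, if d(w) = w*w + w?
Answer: 360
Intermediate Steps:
d(w) = w + w**2 (d(w) = w**2 + w = w + w**2)
b = 12 (b = 3*4 = 12)
d(5)*b = (5*(1 + 5))*12 = (5*6)*12 = 30*12 = 360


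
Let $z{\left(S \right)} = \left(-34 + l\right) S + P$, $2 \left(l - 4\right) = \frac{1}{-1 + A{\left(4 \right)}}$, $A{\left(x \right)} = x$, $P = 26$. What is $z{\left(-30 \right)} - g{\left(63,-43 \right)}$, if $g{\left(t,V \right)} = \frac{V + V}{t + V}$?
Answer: $\frac{9253}{10} \approx 925.3$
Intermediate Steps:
$l = \frac{25}{6}$ ($l = 4 + \frac{1}{2 \left(-1 + 4\right)} = 4 + \frac{1}{2 \cdot 3} = 4 + \frac{1}{2} \cdot \frac{1}{3} = 4 + \frac{1}{6} = \frac{25}{6} \approx 4.1667$)
$g{\left(t,V \right)} = \frac{2 V}{V + t}$
$z{\left(S \right)} = 26 - \frac{179 S}{6}$ ($z{\left(S \right)} = \left(-34 + \frac{25}{6}\right) S + 26 = - \frac{179 S}{6} + 26 = 26 - \frac{179 S}{6}$)
$z{\left(-30 \right)} - g{\left(63,-43 \right)} = \left(26 - -895\right) - 2 \left(-43\right) \frac{1}{-43 + 63} = \left(26 + 895\right) - 2 \left(-43\right) \frac{1}{20} = 921 - 2 \left(-43\right) \frac{1}{20} = 921 - - \frac{43}{10} = 921 + \frac{43}{10} = \frac{9253}{10}$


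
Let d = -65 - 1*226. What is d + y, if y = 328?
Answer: 37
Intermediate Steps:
d = -291 (d = -65 - 226 = -291)
d + y = -291 + 328 = 37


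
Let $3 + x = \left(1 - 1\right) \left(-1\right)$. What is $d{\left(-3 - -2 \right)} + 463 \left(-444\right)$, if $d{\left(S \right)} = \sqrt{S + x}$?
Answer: $-205572 + 2 i \approx -2.0557 \cdot 10^{5} + 2.0 i$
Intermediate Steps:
$x = -3$ ($x = -3 + \left(1 - 1\right) \left(-1\right) = -3 + 0 \left(-1\right) = -3 + 0 = -3$)
$d{\left(S \right)} = \sqrt{-3 + S}$ ($d{\left(S \right)} = \sqrt{S - 3} = \sqrt{-3 + S}$)
$d{\left(-3 - -2 \right)} + 463 \left(-444\right) = \sqrt{-3 - 1} + 463 \left(-444\right) = \sqrt{-3 + \left(-3 + 2\right)} - 205572 = \sqrt{-3 - 1} - 205572 = \sqrt{-4} - 205572 = 2 i - 205572 = -205572 + 2 i$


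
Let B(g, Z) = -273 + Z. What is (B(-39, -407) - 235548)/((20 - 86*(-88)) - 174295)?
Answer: 236228/166707 ≈ 1.4170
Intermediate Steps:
(B(-39, -407) - 235548)/((20 - 86*(-88)) - 174295) = ((-273 - 407) - 235548)/((20 - 86*(-88)) - 174295) = (-680 - 235548)/((20 + 7568) - 174295) = -236228/(7588 - 174295) = -236228/(-166707) = -236228*(-1/166707) = 236228/166707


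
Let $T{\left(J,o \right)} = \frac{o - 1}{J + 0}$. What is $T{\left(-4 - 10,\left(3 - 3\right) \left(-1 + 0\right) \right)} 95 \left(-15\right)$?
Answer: $- \frac{1425}{14} \approx -101.79$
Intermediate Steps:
$T{\left(J,o \right)} = \frac{-1 + o}{J}$
$T{\left(-4 - 10,\left(3 - 3\right) \left(-1 + 0\right) \right)} 95 \left(-15\right) = \frac{-1 + \left(3 - 3\right) \left(-1 + 0\right)}{-4 - 10} \cdot 95 \left(-15\right) = \frac{-1 + 0 \left(-1\right)}{-4 - 10} \cdot 95 \left(-15\right) = \frac{-1 + 0}{-14} \cdot 95 \left(-15\right) = \left(- \frac{1}{14}\right) \left(-1\right) 95 \left(-15\right) = \frac{1}{14} \cdot 95 \left(-15\right) = \frac{95}{14} \left(-15\right) = - \frac{1425}{14}$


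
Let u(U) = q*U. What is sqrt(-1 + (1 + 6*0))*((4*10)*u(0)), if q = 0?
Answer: 0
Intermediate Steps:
u(U) = 0 (u(U) = 0*U = 0)
sqrt(-1 + (1 + 6*0))*((4*10)*u(0)) = sqrt(-1 + (1 + 6*0))*((4*10)*0) = sqrt(-1 + (1 + 0))*(40*0) = sqrt(-1 + 1)*0 = sqrt(0)*0 = 0*0 = 0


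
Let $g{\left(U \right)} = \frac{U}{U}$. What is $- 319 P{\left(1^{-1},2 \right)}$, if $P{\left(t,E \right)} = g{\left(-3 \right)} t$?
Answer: $-319$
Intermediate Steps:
$g{\left(U \right)} = 1$
$P{\left(t,E \right)} = t$ ($P{\left(t,E \right)} = 1 t = t$)
$- 319 P{\left(1^{-1},2 \right)} = - \frac{319}{1} = \left(-319\right) 1 = -319$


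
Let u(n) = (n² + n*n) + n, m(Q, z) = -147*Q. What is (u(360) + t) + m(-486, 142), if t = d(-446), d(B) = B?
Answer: 330556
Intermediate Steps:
t = -446
u(n) = n + 2*n² (u(n) = (n² + n²) + n = 2*n² + n = n + 2*n²)
(u(360) + t) + m(-486, 142) = (360*(1 + 2*360) - 446) - 147*(-486) = (360*(1 + 720) - 446) + 71442 = (360*721 - 446) + 71442 = (259560 - 446) + 71442 = 259114 + 71442 = 330556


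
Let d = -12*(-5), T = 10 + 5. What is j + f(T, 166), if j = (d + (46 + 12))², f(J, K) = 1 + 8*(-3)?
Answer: 13901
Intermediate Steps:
T = 15
f(J, K) = -23 (f(J, K) = 1 - 24 = -23)
d = 60
j = 13924 (j = (60 + (46 + 12))² = (60 + 58)² = 118² = 13924)
j + f(T, 166) = 13924 - 23 = 13901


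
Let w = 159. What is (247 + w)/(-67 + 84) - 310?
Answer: -4864/17 ≈ -286.12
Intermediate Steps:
(247 + w)/(-67 + 84) - 310 = (247 + 159)/(-67 + 84) - 310 = 406/17 - 310 = -4864/17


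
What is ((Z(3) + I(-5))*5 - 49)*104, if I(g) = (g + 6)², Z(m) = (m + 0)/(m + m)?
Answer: -4316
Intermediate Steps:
Z(m) = ½ (Z(m) = m/((2*m)) = m*(1/(2*m)) = ½)
I(g) = (6 + g)²
((Z(3) + I(-5))*5 - 49)*104 = ((½ + (6 - 5)²)*5 - 49)*104 = ((½ + 1²)*5 - 49)*104 = ((½ + 1)*5 - 49)*104 = ((3/2)*5 - 49)*104 = (15/2 - 49)*104 = -83/2*104 = -4316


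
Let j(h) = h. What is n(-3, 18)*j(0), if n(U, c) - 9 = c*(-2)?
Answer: 0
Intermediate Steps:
n(U, c) = 9 - 2*c (n(U, c) = 9 + c*(-2) = 9 - 2*c)
n(-3, 18)*j(0) = (9 - 2*18)*0 = (9 - 36)*0 = -27*0 = 0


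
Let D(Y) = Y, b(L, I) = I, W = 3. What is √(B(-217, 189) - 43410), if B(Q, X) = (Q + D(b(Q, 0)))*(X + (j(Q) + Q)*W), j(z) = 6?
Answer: 3*√5882 ≈ 230.08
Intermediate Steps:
B(Q, X) = Q*(18 + X + 3*Q) (B(Q, X) = (Q + 0)*(X + (6 + Q)*3) = Q*(X + (18 + 3*Q)) = Q*(18 + X + 3*Q))
√(B(-217, 189) - 43410) = √(-217*(18 + 189 + 3*(-217)) - 43410) = √(-217*(18 + 189 - 651) - 43410) = √(-217*(-444) - 43410) = √(96348 - 43410) = √52938 = 3*√5882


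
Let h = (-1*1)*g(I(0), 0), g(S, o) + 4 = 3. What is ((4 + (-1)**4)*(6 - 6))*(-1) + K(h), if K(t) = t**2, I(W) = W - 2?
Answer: 1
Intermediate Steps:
I(W) = -2 + W
g(S, o) = -1 (g(S, o) = -4 + 3 = -1)
h = 1 (h = -1*1*(-1) = -1*(-1) = 1)
((4 + (-1)**4)*(6 - 6))*(-1) + K(h) = ((4 + (-1)**4)*(6 - 6))*(-1) + 1**2 = ((4 + 1)*0)*(-1) + 1 = (5*0)*(-1) + 1 = 0*(-1) + 1 = 0 + 1 = 1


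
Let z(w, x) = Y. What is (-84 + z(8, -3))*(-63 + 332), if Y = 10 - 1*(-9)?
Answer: -17485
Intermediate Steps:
Y = 19 (Y = 10 + 9 = 19)
z(w, x) = 19
(-84 + z(8, -3))*(-63 + 332) = (-84 + 19)*(-63 + 332) = -65*269 = -17485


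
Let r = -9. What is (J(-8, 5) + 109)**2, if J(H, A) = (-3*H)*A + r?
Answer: 48400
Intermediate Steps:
J(H, A) = -9 - 3*A*H (J(H, A) = (-3*H)*A - 9 = -3*A*H - 9 = -9 - 3*A*H)
(J(-8, 5) + 109)**2 = ((-9 - 3*5*(-8)) + 109)**2 = ((-9 + 120) + 109)**2 = (111 + 109)**2 = 220**2 = 48400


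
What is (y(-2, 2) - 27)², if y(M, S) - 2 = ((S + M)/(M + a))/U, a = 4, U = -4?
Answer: 625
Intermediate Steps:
y(M, S) = 2 - (M + S)/(4*(4 + M)) (y(M, S) = 2 + ((S + M)/(M + 4))/(-4) = 2 + ((M + S)/(4 + M))*(-¼) = 2 - (M + S)/(4*(4 + M)))
(y(-2, 2) - 27)² = ((32 - 1*2 + 7*(-2))/(4*(4 - 2)) - 27)² = ((¼)*(32 - 2 - 14)/2 - 27)² = ((¼)*(½)*16 - 27)² = (2 - 27)² = (-25)² = 625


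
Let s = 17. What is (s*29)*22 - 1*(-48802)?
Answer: 59648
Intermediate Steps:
(s*29)*22 - 1*(-48802) = (17*29)*22 - 1*(-48802) = 493*22 + 48802 = 10846 + 48802 = 59648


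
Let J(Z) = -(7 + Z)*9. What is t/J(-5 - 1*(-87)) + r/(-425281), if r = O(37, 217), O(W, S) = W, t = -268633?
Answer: 114244481236/340650081 ≈ 335.37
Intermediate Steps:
r = 37
J(Z) = -63 - 9*Z (J(Z) = -(63 + 9*Z) = -63 - 9*Z)
t/J(-5 - 1*(-87)) + r/(-425281) = -268633/(-63 - 9*(-5 - 1*(-87))) + 37/(-425281) = -268633/(-63 - 9*(-5 + 87)) + 37*(-1/425281) = -268633/(-63 - 9*82) - 37/425281 = -268633/(-63 - 738) - 37/425281 = -268633/(-801) - 37/425281 = -268633*(-1/801) - 37/425281 = 268633/801 - 37/425281 = 114244481236/340650081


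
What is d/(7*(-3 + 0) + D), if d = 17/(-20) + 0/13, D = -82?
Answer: 17/2060 ≈ 0.0082524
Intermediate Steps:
d = -17/20 (d = 17*(-1/20) + 0*(1/13) = -17/20 + 0 = -17/20 ≈ -0.85000)
d/(7*(-3 + 0) + D) = -17/20/(7*(-3 + 0) - 82) = -17/20/(7*(-3) - 82) = -17/20/(-21 - 82) = -17/20/(-103) = -1/103*(-17/20) = 17/2060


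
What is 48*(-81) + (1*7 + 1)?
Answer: -3880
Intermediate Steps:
48*(-81) + (1*7 + 1) = -3888 + (7 + 1) = -3888 + 8 = -3880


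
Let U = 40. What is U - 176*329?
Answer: -57864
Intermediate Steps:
U - 176*329 = 40 - 176*329 = 40 - 57904 = -57864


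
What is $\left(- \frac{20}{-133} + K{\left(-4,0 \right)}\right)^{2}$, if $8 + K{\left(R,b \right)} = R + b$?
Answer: $\frac{2483776}{17689} \approx 140.41$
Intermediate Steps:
$K{\left(R,b \right)} = -8 + R + b$ ($K{\left(R,b \right)} = -8 + \left(R + b\right) = -8 + R + b$)
$\left(- \frac{20}{-133} + K{\left(-4,0 \right)}\right)^{2} = \left(- \frac{20}{-133} - 12\right)^{2} = \left(\left(-20\right) \left(- \frac{1}{133}\right) - 12\right)^{2} = \left(\frac{20}{133} - 12\right)^{2} = \left(- \frac{1576}{133}\right)^{2} = \frac{2483776}{17689}$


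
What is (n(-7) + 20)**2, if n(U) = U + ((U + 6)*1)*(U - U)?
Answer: 169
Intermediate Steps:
n(U) = U (n(U) = U + ((6 + U)*1)*0 = U + (6 + U)*0 = U + 0 = U)
(n(-7) + 20)**2 = (-7 + 20)**2 = 13**2 = 169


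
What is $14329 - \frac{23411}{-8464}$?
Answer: $\frac{121304067}{8464} \approx 14332.0$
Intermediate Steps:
$14329 - \frac{23411}{-8464} = 14329 - 23411 \left(- \frac{1}{8464}\right) = 14329 - - \frac{23411}{8464} = 14329 + \frac{23411}{8464} = \frac{121304067}{8464}$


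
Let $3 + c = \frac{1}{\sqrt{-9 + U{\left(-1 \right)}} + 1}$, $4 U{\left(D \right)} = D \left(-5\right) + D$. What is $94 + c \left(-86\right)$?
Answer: $\frac{3082}{9} + \frac{172 i \sqrt{2}}{9} \approx 342.44 + 27.027 i$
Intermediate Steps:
$U{\left(D \right)} = - D$ ($U{\left(D \right)} = \frac{D \left(-5\right) + D}{4} = \frac{- 5 D + D}{4} = \frac{\left(-4\right) D}{4} = - D$)
$c = -3 + \frac{1}{1 + 2 i \sqrt{2}}$ ($c = -3 + \frac{1}{\sqrt{-9 - -1} + 1} = -3 + \frac{1}{\sqrt{-9 + 1} + 1} = -3 + \frac{1}{\sqrt{-8} + 1} = -3 + \frac{1}{2 i \sqrt{2} + 1} = -3 + \frac{1}{1 + 2 i \sqrt{2}} \approx -2.8889 - 0.31427 i$)
$94 + c \left(-86\right) = 94 + \left(- \frac{26}{9} - \frac{2 i \sqrt{2}}{9}\right) \left(-86\right) = 94 + \left(\frac{2236}{9} + \frac{172 i \sqrt{2}}{9}\right) = \frac{3082}{9} + \frac{172 i \sqrt{2}}{9}$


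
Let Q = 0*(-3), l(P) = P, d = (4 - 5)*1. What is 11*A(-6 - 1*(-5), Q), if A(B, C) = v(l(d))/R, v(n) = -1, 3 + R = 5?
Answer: -11/2 ≈ -5.5000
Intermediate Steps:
R = 2 (R = -3 + 5 = 2)
d = -1 (d = -1*1 = -1)
Q = 0
A(B, C) = -½ (A(B, C) = -1/2 = -1*½ = -½)
11*A(-6 - 1*(-5), Q) = 11*(-½) = -11/2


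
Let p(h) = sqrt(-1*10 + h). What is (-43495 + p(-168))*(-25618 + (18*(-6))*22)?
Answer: 1217599030 - 27994*I*sqrt(178) ≈ 1.2176e+9 - 3.7349e+5*I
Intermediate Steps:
p(h) = sqrt(-10 + h)
(-43495 + p(-168))*(-25618 + (18*(-6))*22) = (-43495 + sqrt(-10 - 168))*(-25618 + (18*(-6))*22) = (-43495 + sqrt(-178))*(-25618 - 108*22) = (-43495 + I*sqrt(178))*(-25618 - 2376) = (-43495 + I*sqrt(178))*(-27994) = 1217599030 - 27994*I*sqrt(178)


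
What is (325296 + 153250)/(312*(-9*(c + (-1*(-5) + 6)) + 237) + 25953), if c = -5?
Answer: 478546/83049 ≈ 5.7622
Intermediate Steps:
(325296 + 153250)/(312*(-9*(c + (-1*(-5) + 6)) + 237) + 25953) = (325296 + 153250)/(312*(-9*(-5 + (-1*(-5) + 6)) + 237) + 25953) = 478546/(312*(-9*(-5 + (5 + 6)) + 237) + 25953) = 478546/(312*(-9*(-5 + 11) + 237) + 25953) = 478546/(312*(-9*6 + 237) + 25953) = 478546/(312*(-54 + 237) + 25953) = 478546/(312*183 + 25953) = 478546/(57096 + 25953) = 478546/83049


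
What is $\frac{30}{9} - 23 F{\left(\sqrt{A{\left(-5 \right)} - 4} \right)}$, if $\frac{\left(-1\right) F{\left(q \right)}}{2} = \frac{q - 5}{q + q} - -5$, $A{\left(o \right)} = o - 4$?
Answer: $\frac{769}{3} + \frac{115 i \sqrt{13}}{13} \approx 256.33 + 31.895 i$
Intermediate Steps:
$A{\left(o \right)} = -4 + o$
$F{\left(q \right)} = -10 - \frac{-5 + q}{q}$ ($F{\left(q \right)} = - 2 \left(\frac{q - 5}{q + q} - -5\right) = - 2 \left(\frac{-5 + q}{2 q} + 5\right) = - 2 \left(5 + \frac{-5 + q}{2 q}\right) = -10 - \frac{-5 + q}{q}$)
$\frac{30}{9} - 23 F{\left(\sqrt{A{\left(-5 \right)} - 4} \right)} = \frac{30}{9} - 23 \left(-11 + \frac{5}{\sqrt{\left(-4 - 5\right) - 4}}\right) = 30 \cdot \frac{1}{9} - 23 \left(-11 + \frac{5}{\sqrt{-9 - 4}}\right) = \frac{10}{3} - 23 \left(-11 + \frac{5}{\sqrt{-13}}\right) = \frac{10}{3} - 23 \left(-11 + \frac{5}{i \sqrt{13}}\right) = \frac{10}{3} - 23 \left(-11 + 5 \left(- \frac{i \sqrt{13}}{13}\right)\right) = \frac{10}{3} - 23 \left(-11 - \frac{5 i \sqrt{13}}{13}\right) = \frac{10}{3} + \left(253 + \frac{115 i \sqrt{13}}{13}\right) = \frac{769}{3} + \frac{115 i \sqrt{13}}{13}$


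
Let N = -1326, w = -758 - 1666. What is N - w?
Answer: 1098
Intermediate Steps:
w = -2424
N - w = -1326 - 1*(-2424) = -1326 + 2424 = 1098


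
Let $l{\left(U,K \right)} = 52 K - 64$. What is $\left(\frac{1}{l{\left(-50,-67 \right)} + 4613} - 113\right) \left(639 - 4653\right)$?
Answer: $\frac{161020272}{355} \approx 4.5358 \cdot 10^{5}$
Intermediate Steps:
$l{\left(U,K \right)} = -64 + 52 K$
$\left(\frac{1}{l{\left(-50,-67 \right)} + 4613} - 113\right) \left(639 - 4653\right) = \left(\frac{1}{\left(-64 + 52 \left(-67\right)\right) + 4613} - 113\right) \left(639 - 4653\right) = \left(\frac{1}{\left(-64 - 3484\right) + 4613} - 113\right) \left(-4014\right) = \left(\frac{1}{-3548 + 4613} - 113\right) \left(-4014\right) = \left(\frac{1}{1065} - 113\right) \left(-4014\right) = \left(- \frac{120344}{1065}\right) \left(-4014\right) = \frac{161020272}{355}$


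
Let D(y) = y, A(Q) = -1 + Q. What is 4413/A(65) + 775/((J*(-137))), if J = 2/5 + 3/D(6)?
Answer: 4945229/78912 ≈ 62.668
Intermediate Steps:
J = 9/10 (J = 2/5 + 3/6 = 2*(⅕) + 3*(⅙) = ⅖ + ½ = 9/10 ≈ 0.90000)
4413/A(65) + 775/((J*(-137))) = 4413/(-1 + 65) + 775/(((9/10)*(-137))) = 4413/64 + 775/(-1233/10) = 4413*(1/64) + 775*(-10/1233) = 4413/64 - 7750/1233 = 4945229/78912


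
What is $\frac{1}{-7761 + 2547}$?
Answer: $- \frac{1}{5214} \approx -0.00019179$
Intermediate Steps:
$\frac{1}{-7761 + 2547} = \frac{1}{-5214} = - \frac{1}{5214}$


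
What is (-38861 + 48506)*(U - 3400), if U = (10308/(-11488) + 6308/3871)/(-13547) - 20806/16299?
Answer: -26843220733990824605125/818258344202712 ≈ -3.2805e+7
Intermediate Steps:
U = -3133702193247275/2454775032608136 (U = (10308*(-1/11488) + 6308*(1/3871))*(-1/13547) - 20806*1/16299 = (-2577/2872 + 6308/3871)*(-1/13547) - 20806/16299 = (8141009/11117512)*(-1/13547) - 20806/16299 = -8141009/150608935064 - 20806/16299 = -3133702193247275/2454775032608136 ≈ -1.2766)
(-38861 + 48506)*(U - 3400) = (-38861 + 48506)*(-3133702193247275/2454775032608136 - 3400) = 9645*(-8349368813060909675/2454775032608136) = -26843220733990824605125/818258344202712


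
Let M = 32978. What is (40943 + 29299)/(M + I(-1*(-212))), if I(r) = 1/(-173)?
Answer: 4050622/1901731 ≈ 2.1300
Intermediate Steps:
I(r) = -1/173
(40943 + 29299)/(M + I(-1*(-212))) = (40943 + 29299)/(32978 - 1/173) = 70242/(5705193/173) = 70242*(173/5705193) = 4050622/1901731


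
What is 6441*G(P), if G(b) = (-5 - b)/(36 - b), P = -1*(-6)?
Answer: -23617/10 ≈ -2361.7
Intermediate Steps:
P = 6
G(b) = (-5 - b)/(36 - b)
6441*G(P) = 6441*((5 + 6)/(-36 + 6)) = 6441*(11/(-30)) = 6441*(-1/30*11) = 6441*(-11/30) = -23617/10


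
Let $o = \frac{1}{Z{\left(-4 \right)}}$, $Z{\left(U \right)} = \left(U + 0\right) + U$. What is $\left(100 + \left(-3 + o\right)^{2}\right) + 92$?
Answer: $\frac{12913}{64} \approx 201.77$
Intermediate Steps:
$Z{\left(U \right)} = 2 U$ ($Z{\left(U \right)} = U + U = 2 U$)
$o = - \frac{1}{8}$ ($o = \frac{1}{2 \left(-4\right)} = \frac{1}{-8} = - \frac{1}{8} \approx -0.125$)
$\left(100 + \left(-3 + o\right)^{2}\right) + 92 = \left(100 + \left(-3 - \frac{1}{8}\right)^{2}\right) + 92 = \left(100 + \left(- \frac{25}{8}\right)^{2}\right) + 92 = \left(100 + \frac{625}{64}\right) + 92 = \frac{7025}{64} + 92 = \frac{12913}{64}$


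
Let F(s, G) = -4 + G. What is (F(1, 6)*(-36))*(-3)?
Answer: 216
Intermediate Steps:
(F(1, 6)*(-36))*(-3) = ((-4 + 6)*(-36))*(-3) = (2*(-36))*(-3) = -72*(-3) = 216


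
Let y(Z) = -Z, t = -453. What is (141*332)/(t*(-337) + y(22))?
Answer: 46812/152639 ≈ 0.30668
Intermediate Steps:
(141*332)/(t*(-337) + y(22)) = (141*332)/(-453*(-337) - 1*22) = 46812/(152661 - 22) = 46812/152639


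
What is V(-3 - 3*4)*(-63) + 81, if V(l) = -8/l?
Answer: 237/5 ≈ 47.400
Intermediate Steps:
V(-3 - 3*4)*(-63) + 81 = -8/(-3 - 3*4)*(-63) + 81 = -8/(-3 - 12)*(-63) + 81 = -8/(-15)*(-63) + 81 = -8*(-1/15)*(-63) + 81 = (8/15)*(-63) + 81 = -168/5 + 81 = 237/5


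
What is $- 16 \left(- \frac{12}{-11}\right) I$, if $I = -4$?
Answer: $\frac{768}{11} \approx 69.818$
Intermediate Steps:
$- 16 \left(- \frac{12}{-11}\right) I = - 16 \left(- \frac{12}{-11}\right) \left(-4\right) = - 16 \left(\left(-12\right) \left(- \frac{1}{11}\right)\right) \left(-4\right) = \left(-16\right) \frac{12}{11} \left(-4\right) = \left(- \frac{192}{11}\right) \left(-4\right) = \frac{768}{11}$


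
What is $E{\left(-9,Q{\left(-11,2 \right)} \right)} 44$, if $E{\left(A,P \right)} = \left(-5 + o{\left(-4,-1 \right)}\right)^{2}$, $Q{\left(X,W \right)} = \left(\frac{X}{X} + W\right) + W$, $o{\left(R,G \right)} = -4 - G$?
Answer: $2816$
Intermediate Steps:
$Q{\left(X,W \right)} = 1 + 2 W$ ($Q{\left(X,W \right)} = \left(1 + W\right) + W = 1 + 2 W$)
$E{\left(A,P \right)} = 64$ ($E{\left(A,P \right)} = \left(-5 - 3\right)^{2} = \left(-8\right)^{2} = 64$)
$E{\left(-9,Q{\left(-11,2 \right)} \right)} 44 = 64 \cdot 44 = 2816$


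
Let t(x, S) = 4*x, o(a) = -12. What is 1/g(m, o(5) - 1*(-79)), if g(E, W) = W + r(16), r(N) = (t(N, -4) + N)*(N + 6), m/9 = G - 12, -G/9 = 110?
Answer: 1/1827 ≈ 0.00054735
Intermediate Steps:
G = -990 (G = -9*110 = -990)
m = -9018 (m = 9*(-990 - 12) = 9*(-1002) = -9018)
r(N) = 5*N*(6 + N) (r(N) = (4*N + N)*(N + 6) = (5*N)*(6 + N) = 5*N*(6 + N))
g(E, W) = 1760 + W (g(E, W) = W + 5*16*(6 + 16) = W + 5*16*22 = W + 1760 = 1760 + W)
1/g(m, o(5) - 1*(-79)) = 1/(1760 + (-12 - 1*(-79))) = 1/(1760 + (-12 + 79)) = 1/(1760 + 67) = 1/1827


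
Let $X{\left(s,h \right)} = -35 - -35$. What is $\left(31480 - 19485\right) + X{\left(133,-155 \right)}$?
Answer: $11995$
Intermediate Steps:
$X{\left(s,h \right)} = 0$ ($X{\left(s,h \right)} = -35 + 35 = 0$)
$\left(31480 - 19485\right) + X{\left(133,-155 \right)} = \left(31480 - 19485\right) + 0 = 11995 + 0 = 11995$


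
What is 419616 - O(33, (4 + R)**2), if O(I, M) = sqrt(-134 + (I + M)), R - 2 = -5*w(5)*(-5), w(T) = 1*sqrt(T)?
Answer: 419616 - 2*sqrt(765 + 75*sqrt(5)) ≈ 4.1956e+5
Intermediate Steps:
w(T) = sqrt(T)
R = 2 + 25*sqrt(5) (R = 2 - 5*sqrt(5)*(-5) = 2 + 25*sqrt(5) ≈ 57.902)
O(I, M) = sqrt(-134 + I + M)
419616 - O(33, (4 + R)**2) = 419616 - sqrt(-134 + 33 + (4 + (2 + 25*sqrt(5)))**2) = 419616 - sqrt(-134 + 33 + (6 + 25*sqrt(5))**2) = 419616 - sqrt(-101 + (6 + 25*sqrt(5))**2)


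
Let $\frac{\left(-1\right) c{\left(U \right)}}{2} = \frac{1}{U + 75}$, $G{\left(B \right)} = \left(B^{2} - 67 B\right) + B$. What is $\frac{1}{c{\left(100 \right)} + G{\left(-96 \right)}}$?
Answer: $\frac{175}{2721598} \approx 6.43 \cdot 10^{-5}$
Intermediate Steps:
$G{\left(B \right)} = B^{2} - 66 B$
$c{\left(U \right)} = - \frac{2}{75 + U}$ ($c{\left(U \right)} = - \frac{2}{U + 75} = - \frac{2}{75 + U}$)
$\frac{1}{c{\left(100 \right)} + G{\left(-96 \right)}} = \frac{1}{- \frac{2}{75 + 100} - 96 \left(-66 - 96\right)} = \frac{1}{- \frac{2}{175} - -15552} = \frac{1}{\left(-2\right) \frac{1}{175} + 15552} = \frac{1}{- \frac{2}{175} + 15552} = \frac{1}{\frac{2721598}{175}} = \frac{175}{2721598}$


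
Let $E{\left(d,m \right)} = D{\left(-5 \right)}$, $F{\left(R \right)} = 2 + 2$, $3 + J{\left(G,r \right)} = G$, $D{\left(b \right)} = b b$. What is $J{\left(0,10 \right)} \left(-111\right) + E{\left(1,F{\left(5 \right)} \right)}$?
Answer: $358$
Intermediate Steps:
$D{\left(b \right)} = b^{2}$
$J{\left(G,r \right)} = -3 + G$
$F{\left(R \right)} = 4$
$E{\left(d,m \right)} = 25$ ($E{\left(d,m \right)} = \left(-5\right)^{2} = 25$)
$J{\left(0,10 \right)} \left(-111\right) + E{\left(1,F{\left(5 \right)} \right)} = \left(-3 + 0\right) \left(-111\right) + 25 = \left(-3\right) \left(-111\right) + 25 = 333 + 25 = 358$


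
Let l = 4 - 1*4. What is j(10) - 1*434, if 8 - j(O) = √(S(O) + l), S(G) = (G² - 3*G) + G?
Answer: -426 - 4*√5 ≈ -434.94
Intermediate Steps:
S(G) = G² - 2*G
l = 0 (l = 4 - 4 = 0)
j(O) = 8 - √(O*(-2 + O)) (j(O) = 8 - √(O*(-2 + O) + 0) = 8 - √(O*(-2 + O)))
j(10) - 1*434 = (8 - √(10*(-2 + 10))) - 1*434 = (8 - √(10*8)) - 434 = (8 - √80) - 434 = (8 - 4*√5) - 434 = -426 - 4*√5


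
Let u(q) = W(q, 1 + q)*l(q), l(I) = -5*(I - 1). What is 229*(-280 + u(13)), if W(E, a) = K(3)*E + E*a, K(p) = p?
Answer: -3100660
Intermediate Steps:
l(I) = 5 - 5*I (l(I) = -5*(-1 + I) = 5 - 5*I)
W(E, a) = 3*E + E*a
u(q) = q*(4 + q)*(5 - 5*q) (u(q) = (q*(3 + (1 + q)))*(5 - 5*q) = (q*(4 + q))*(5 - 5*q) = q*(4 + q)*(5 - 5*q))
229*(-280 + u(13)) = 229*(-280 - 5*13*(-1 + 13)*(4 + 13)) = 229*(-280 - 5*13*12*17) = 229*(-280 - 13260) = 229*(-13540) = -3100660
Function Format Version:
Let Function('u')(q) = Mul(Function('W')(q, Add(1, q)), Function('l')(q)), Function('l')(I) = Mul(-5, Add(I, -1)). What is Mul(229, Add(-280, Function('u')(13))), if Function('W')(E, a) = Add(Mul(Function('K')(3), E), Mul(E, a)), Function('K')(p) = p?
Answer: -3100660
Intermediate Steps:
Function('l')(I) = Add(5, Mul(-5, I)) (Function('l')(I) = Mul(-5, Add(-1, I)) = Add(5, Mul(-5, I)))
Function('W')(E, a) = Add(Mul(3, E), Mul(E, a))
Function('u')(q) = Mul(q, Add(4, q), Add(5, Mul(-5, q))) (Function('u')(q) = Mul(Mul(q, Add(3, Add(1, q))), Add(5, Mul(-5, q))) = Mul(Mul(q, Add(4, q)), Add(5, Mul(-5, q))) = Mul(q, Add(4, q), Add(5, Mul(-5, q))))
Mul(229, Add(-280, Function('u')(13))) = Mul(229, Add(-280, Mul(-5, 13, Add(-1, 13), Add(4, 13)))) = Mul(229, Add(-280, Mul(-5, 13, 12, 17))) = Mul(229, Add(-280, -13260)) = Mul(229, -13540) = -3100660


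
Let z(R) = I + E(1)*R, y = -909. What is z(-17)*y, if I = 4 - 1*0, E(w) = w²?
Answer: 11817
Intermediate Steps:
I = 4 (I = 4 + 0 = 4)
z(R) = 4 + R (z(R) = 4 + 1²*R = 4 + 1*R = 4 + R)
z(-17)*y = (4 - 17)*(-909) = -13*(-909) = 11817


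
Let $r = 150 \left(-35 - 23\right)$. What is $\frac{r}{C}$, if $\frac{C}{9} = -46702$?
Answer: $\frac{1450}{70053} \approx 0.020699$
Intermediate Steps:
$C = -420318$ ($C = 9 \left(-46702\right) = -420318$)
$r = -8700$ ($r = 150 \left(-58\right) = -8700$)
$\frac{r}{C} = - \frac{8700}{-420318} = \left(-8700\right) \left(- \frac{1}{420318}\right) = \frac{1450}{70053}$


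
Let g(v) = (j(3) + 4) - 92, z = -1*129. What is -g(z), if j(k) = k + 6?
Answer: 79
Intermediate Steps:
j(k) = 6 + k
z = -129
g(v) = -79 (g(v) = ((6 + 3) + 4) - 92 = (9 + 4) - 92 = 13 - 92 = -79)
-g(z) = -1*(-79) = 79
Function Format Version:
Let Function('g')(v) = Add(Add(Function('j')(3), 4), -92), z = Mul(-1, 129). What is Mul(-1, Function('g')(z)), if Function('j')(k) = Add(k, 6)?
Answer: 79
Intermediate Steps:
Function('j')(k) = Add(6, k)
z = -129
Function('g')(v) = -79 (Function('g')(v) = Add(Add(Add(6, 3), 4), -92) = Add(Add(9, 4), -92) = Add(13, -92) = -79)
Mul(-1, Function('g')(z)) = Mul(-1, -79) = 79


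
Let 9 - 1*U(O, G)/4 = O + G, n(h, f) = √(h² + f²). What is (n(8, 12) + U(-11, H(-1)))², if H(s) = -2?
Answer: 7952 + 704*√13 ≈ 10490.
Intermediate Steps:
n(h, f) = √(f² + h²)
U(O, G) = 36 - 4*G - 4*O (U(O, G) = 36 - 4*(O + G) = 36 - 4*(G + O) = 36 + (-4*G - 4*O) = 36 - 4*G - 4*O)
(n(8, 12) + U(-11, H(-1)))² = (√(12² + 8²) + (36 - 4*(-2) - 4*(-11)))² = (√(144 + 64) + (36 + 8 + 44))² = (√208 + 88)² = (4*√13 + 88)² = (88 + 4*√13)²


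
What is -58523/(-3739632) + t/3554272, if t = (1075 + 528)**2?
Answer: 613587419009/830729331744 ≈ 0.73861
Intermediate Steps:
t = 2569609 (t = 1603**2 = 2569609)
-58523/(-3739632) + t/3554272 = -58523/(-3739632) + 2569609/3554272 = -58523*(-1/3739632) + 2569609*(1/3554272) = 58523/3739632 + 2569609/3554272 = 613587419009/830729331744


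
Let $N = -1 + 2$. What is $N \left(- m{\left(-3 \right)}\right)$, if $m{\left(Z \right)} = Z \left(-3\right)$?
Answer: $-9$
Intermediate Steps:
$N = 1$
$m{\left(Z \right)} = - 3 Z$
$N \left(- m{\left(-3 \right)}\right) = 1 \left(- \left(-3\right) \left(-3\right)\right) = 1 \left(\left(-1\right) 9\right) = 1 \left(-9\right) = -9$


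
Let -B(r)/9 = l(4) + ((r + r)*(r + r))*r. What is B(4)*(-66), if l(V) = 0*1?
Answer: 152064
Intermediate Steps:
l(V) = 0
B(r) = -36*r**3 (B(r) = -9*(0 + ((r + r)*(r + r))*r) = -9*(0 + ((2*r)*(2*r))*r) = -9*(0 + (4*r**2)*r) = -9*(0 + 4*r**3) = -36*r**3)
B(4)*(-66) = -36*4**3*(-66) = -36*64*(-66) = -2304*(-66) = 152064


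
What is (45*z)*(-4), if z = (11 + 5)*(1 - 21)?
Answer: 57600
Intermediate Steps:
z = -320 (z = 16*(-20) = -320)
(45*z)*(-4) = (45*(-320))*(-4) = -14400*(-4) = 57600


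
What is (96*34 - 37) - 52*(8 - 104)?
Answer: 8219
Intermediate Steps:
(96*34 - 37) - 52*(8 - 104) = (3264 - 37) - 52*(-96) = 3227 + 4992 = 8219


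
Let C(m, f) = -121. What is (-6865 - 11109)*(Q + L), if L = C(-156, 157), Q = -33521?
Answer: 604681308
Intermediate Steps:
L = -121
(-6865 - 11109)*(Q + L) = (-6865 - 11109)*(-33521 - 121) = -17974*(-33642) = 604681308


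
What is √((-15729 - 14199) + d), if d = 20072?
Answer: 8*I*√154 ≈ 99.277*I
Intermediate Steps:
√((-15729 - 14199) + d) = √((-15729 - 14199) + 20072) = √(-29928 + 20072) = √(-9856) = 8*I*√154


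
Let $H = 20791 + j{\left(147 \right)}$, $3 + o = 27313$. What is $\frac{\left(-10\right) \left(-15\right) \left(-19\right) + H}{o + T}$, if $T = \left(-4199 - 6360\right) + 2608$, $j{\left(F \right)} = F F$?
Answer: $\frac{39550}{19359} \approx 2.043$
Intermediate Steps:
$o = 27310$ ($o = -3 + 27313 = 27310$)
$j{\left(F \right)} = F^{2}$
$T = -7951$ ($T = -10559 + 2608 = -7951$)
$H = 42400$ ($H = 20791 + 147^{2} = 20791 + 21609 = 42400$)
$\frac{\left(-10\right) \left(-15\right) \left(-19\right) + H}{o + T} = \frac{\left(-10\right) \left(-15\right) \left(-19\right) + 42400}{27310 - 7951} = \frac{150 \left(-19\right) + 42400}{19359} = \left(-2850 + 42400\right) \frac{1}{19359} = 39550 \cdot \frac{1}{19359} = \frac{39550}{19359}$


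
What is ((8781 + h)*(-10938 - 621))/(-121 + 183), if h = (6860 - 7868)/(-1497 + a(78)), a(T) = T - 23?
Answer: -10455288885/6386 ≈ -1.6372e+6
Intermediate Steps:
a(T) = -23 + T
h = 72/103 (h = (6860 - 7868)/(-1497 + (-23 + 78)) = -1008/(-1497 + 55) = -1008/(-1442) = -1008*(-1/1442) = 72/103 ≈ 0.69903)
((8781 + h)*(-10938 - 621))/(-121 + 183) = ((8781 + 72/103)*(-10938 - 621))/(-121 + 183) = ((904515/103)*(-11559))/62 = (1/62)*(-10455288885/103) = -10455288885/6386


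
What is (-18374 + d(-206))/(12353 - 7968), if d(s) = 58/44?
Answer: -404199/96470 ≈ -4.1899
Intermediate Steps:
d(s) = 29/22 (d(s) = 58*(1/44) = 29/22)
(-18374 + d(-206))/(12353 - 7968) = (-18374 + 29/22)/(12353 - 7968) = -404199/22/4385 = -404199/22*1/4385 = -404199/96470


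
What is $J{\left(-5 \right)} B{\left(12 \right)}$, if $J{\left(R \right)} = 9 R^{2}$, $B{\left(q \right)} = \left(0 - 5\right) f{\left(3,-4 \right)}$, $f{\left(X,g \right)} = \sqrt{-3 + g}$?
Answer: $- 1125 i \sqrt{7} \approx - 2976.5 i$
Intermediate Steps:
$B{\left(q \right)} = - 5 i \sqrt{7}$ ($B{\left(q \right)} = \left(0 - 5\right) \sqrt{-3 - 4} = - 5 \sqrt{-7} = - 5 i \sqrt{7}$)
$J{\left(-5 \right)} B{\left(12 \right)} = 9 \left(-5\right)^{2} \left(- 5 i \sqrt{7}\right) = 9 \cdot 25 \left(- 5 i \sqrt{7}\right) = 225 \left(- 5 i \sqrt{7}\right) = - 1125 i \sqrt{7}$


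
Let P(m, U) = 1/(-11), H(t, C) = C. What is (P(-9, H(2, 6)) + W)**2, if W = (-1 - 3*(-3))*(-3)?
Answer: 70225/121 ≈ 580.37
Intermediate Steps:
P(m, U) = -1/11
W = -24 (W = (-1 + 9)*(-3) = 8*(-3) = -24)
(P(-9, H(2, 6)) + W)**2 = (-1/11 - 24)**2 = (-265/11)**2 = 70225/121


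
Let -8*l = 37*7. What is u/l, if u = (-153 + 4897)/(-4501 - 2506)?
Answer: 37952/1814813 ≈ 0.020912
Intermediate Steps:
l = -259/8 (l = -37*7/8 = -⅛*259 = -259/8 ≈ -32.375)
u = -4744/7007 (u = 4744/(-7007) = 4744*(-1/7007) = -4744/7007 ≈ -0.67704)
u/l = -4744/(7007*(-259/8)) = -4744/7007*(-8/259) = 37952/1814813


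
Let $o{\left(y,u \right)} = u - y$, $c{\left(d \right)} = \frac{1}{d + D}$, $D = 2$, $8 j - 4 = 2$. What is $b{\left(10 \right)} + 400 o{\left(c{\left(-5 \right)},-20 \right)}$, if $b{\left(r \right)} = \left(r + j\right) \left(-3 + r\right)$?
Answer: $- \frac{93497}{12} \approx -7791.4$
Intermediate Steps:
$j = \frac{3}{4}$ ($j = \frac{1}{2} + \frac{1}{8} \cdot 2 = \frac{1}{2} + \frac{1}{4} = \frac{3}{4} \approx 0.75$)
$b{\left(r \right)} = \left(-3 + r\right) \left(\frac{3}{4} + r\right)$ ($b{\left(r \right)} = \left(r + \frac{3}{4}\right) \left(-3 + r\right) = \left(\frac{3}{4} + r\right) \left(-3 + r\right) = \left(-3 + r\right) \left(\frac{3}{4} + r\right)$)
$c{\left(d \right)} = \frac{1}{2 + d}$ ($c{\left(d \right)} = \frac{1}{d + 2} = \frac{1}{2 + d}$)
$b{\left(10 \right)} + 400 o{\left(c{\left(-5 \right)},-20 \right)} = \left(- \frac{9}{4} + 10^{2} - \frac{45}{2}\right) + 400 \left(-20 - \frac{1}{2 - 5}\right) = \left(- \frac{9}{4} + 100 - \frac{45}{2}\right) + 400 \left(-20 - \frac{1}{-3}\right) = \frac{301}{4} + 400 \left(-20 - - \frac{1}{3}\right) = \frac{301}{4} + 400 \left(-20 + \frac{1}{3}\right) = \frac{301}{4} + 400 \left(- \frac{59}{3}\right) = \frac{301}{4} - \frac{23600}{3} = - \frac{93497}{12}$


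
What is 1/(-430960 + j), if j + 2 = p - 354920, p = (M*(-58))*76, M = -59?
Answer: -1/525810 ≈ -1.9018e-6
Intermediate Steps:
p = 260072 (p = -59*(-58)*76 = 3422*76 = 260072)
j = -94850 (j = -2 + (260072 - 354920) = -2 - 94848 = -94850)
1/(-430960 + j) = 1/(-430960 - 94850) = 1/(-525810) = -1/525810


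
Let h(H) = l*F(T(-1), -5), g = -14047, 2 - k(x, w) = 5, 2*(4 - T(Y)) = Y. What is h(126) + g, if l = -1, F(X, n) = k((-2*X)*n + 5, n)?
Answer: -14044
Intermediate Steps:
T(Y) = 4 - Y/2
k(x, w) = -3 (k(x, w) = 2 - 1*5 = 2 - 5 = -3)
F(X, n) = -3
h(H) = 3 (h(H) = -1*(-3) = 3)
h(126) + g = 3 - 14047 = -14044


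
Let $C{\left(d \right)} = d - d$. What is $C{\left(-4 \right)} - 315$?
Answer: $-315$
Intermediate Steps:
$C{\left(d \right)} = 0$
$C{\left(-4 \right)} - 315 = 0 - 315 = -315$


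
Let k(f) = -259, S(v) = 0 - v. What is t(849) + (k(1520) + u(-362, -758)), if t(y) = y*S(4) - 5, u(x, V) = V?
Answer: -4418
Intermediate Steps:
S(v) = -v
t(y) = -5 - 4*y (t(y) = y*(-1*4) - 5 = y*(-4) - 5 = -4*y - 5 = -5 - 4*y)
t(849) + (k(1520) + u(-362, -758)) = (-5 - 4*849) + (-259 - 758) = (-5 - 3396) - 1017 = -3401 - 1017 = -4418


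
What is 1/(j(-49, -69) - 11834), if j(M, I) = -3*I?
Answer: -1/11627 ≈ -8.6007e-5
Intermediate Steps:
1/(j(-49, -69) - 11834) = 1/(-3*(-69) - 11834) = 1/(207 - 11834) = 1/(-11627) = -1/11627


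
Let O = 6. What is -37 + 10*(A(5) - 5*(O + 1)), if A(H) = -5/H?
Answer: -397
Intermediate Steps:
-37 + 10*(A(5) - 5*(O + 1)) = -37 + 10*(-5/5 - 5*(6 + 1)) = -37 + 10*(-5*⅕ - 5*7) = -37 + 10*(-1 - 35) = -37 + 10*(-36) = -37 - 360 = -397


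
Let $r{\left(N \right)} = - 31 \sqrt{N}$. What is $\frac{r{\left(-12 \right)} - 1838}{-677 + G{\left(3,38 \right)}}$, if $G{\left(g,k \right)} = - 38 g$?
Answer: $\frac{1838}{791} + \frac{62 i \sqrt{3}}{791} \approx 2.3236 + 0.13576 i$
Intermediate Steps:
$\frac{r{\left(-12 \right)} - 1838}{-677 + G{\left(3,38 \right)}} = \frac{- 31 \sqrt{-12} - 1838}{-677 - 114} = \frac{- 31 \cdot 2 i \sqrt{3} - 1838}{-677 - 114} = \frac{- 62 i \sqrt{3} - 1838}{-791} = \left(-1838 - 62 i \sqrt{3}\right) \left(- \frac{1}{791}\right) = \frac{1838}{791} + \frac{62 i \sqrt{3}}{791}$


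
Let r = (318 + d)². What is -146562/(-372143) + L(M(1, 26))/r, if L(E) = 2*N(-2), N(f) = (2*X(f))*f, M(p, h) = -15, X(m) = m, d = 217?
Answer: 41955662738/106516630175 ≈ 0.39389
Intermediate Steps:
N(f) = 2*f² (N(f) = (2*f)*f = 2*f²)
r = 286225 (r = (318 + 217)² = 535² = 286225)
L(E) = 16 (L(E) = 2*(2*(-2)²) = 2*(2*4) = 2*8 = 16)
-146562/(-372143) + L(M(1, 26))/r = -146562/(-372143) + 16/286225 = -146562*(-1/372143) + 16*(1/286225) = 146562/372143 + 16/286225 = 41955662738/106516630175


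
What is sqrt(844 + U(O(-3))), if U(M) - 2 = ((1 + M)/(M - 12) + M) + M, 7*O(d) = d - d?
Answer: sqrt(30453)/6 ≈ 29.085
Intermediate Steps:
O(d) = 0 (O(d) = (d - d)/7 = (1/7)*0 = 0)
U(M) = 2 + 2*M + (1 + M)/(-12 + M) (U(M) = 2 + (((1 + M)/(M - 12) + M) + M) = 2 + (((1 + M)/(-12 + M) + M) + M) = 2 + ((M + (1 + M)/(-12 + M)) + M) = 2 + (2*M + (1 + M)/(-12 + M)) = 2 + 2*M + (1 + M)/(-12 + M))
sqrt(844 + U(O(-3))) = sqrt(844 + (-23 - 21*0 + 2*0**2)/(-12 + 0)) = sqrt(844 + (-23 + 0 + 2*0)/(-12)) = sqrt(844 - (-23 + 0 + 0)/12) = sqrt(844 - 1/12*(-23)) = sqrt(844 + 23/12) = sqrt(10151/12) = sqrt(30453)/6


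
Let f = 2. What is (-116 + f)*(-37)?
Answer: 4218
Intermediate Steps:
(-116 + f)*(-37) = (-116 + 2)*(-37) = -114*(-37) = 4218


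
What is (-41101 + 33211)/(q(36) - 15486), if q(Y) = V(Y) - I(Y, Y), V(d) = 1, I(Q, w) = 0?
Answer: 1578/3097 ≈ 0.50953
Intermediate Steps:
q(Y) = 1 (q(Y) = 1 - 1*0 = 1 + 0 = 1)
(-41101 + 33211)/(q(36) - 15486) = (-41101 + 33211)/(1 - 15486) = -7890/(-15485) = -7890*(-1/15485) = 1578/3097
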